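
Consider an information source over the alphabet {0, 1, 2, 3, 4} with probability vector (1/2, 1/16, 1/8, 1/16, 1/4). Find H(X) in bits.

1.875 bits

Each probability is a power of 1/2, so log₂(1/p) is an integer.
H = Σ p·log₂(1/p) = 1/2·1 + 1/16·4 + 1/8·3 + 1/16·4 + 1/4·2 = 1.875 bits.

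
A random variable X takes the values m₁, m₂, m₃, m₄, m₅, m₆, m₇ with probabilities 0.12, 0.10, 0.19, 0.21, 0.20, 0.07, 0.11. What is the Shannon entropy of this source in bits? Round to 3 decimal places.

H = −Σ pᵢ log₂ pᵢ.
−0.12·log₂(0.12) = 0.3671
−0.10·log₂(0.10) = 0.3322
−0.19·log₂(0.19) = 0.4552
−0.21·log₂(0.21) = 0.4728
−0.20·log₂(0.20) = 0.4644
−0.07·log₂(0.07) = 0.2686
−0.11·log₂(0.11) = 0.3503
Sum ≈ 2.7105 → 2.711 bits.

2.711 bits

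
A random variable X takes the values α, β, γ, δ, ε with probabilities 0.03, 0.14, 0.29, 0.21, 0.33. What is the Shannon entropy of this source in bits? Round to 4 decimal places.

H = −Σ pᵢ log₂ pᵢ.
−0.03·log₂(0.03) = 0.1518
−0.14·log₂(0.14) = 0.3971
−0.29·log₂(0.29) = 0.5179
−0.21·log₂(0.21) = 0.4728
−0.33·log₂(0.33) = 0.5278
Sum ≈ 2.0674 → 2.0674 bits.

2.0674 bits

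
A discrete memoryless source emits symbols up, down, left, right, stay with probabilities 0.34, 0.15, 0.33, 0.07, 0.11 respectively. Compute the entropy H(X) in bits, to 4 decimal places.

2.0864 bits

H = −Σ pᵢ log₂ pᵢ.
−0.34·log₂(0.34) = 0.5292
−0.15·log₂(0.15) = 0.4105
−0.33·log₂(0.33) = 0.5278
−0.07·log₂(0.07) = 0.2686
−0.11·log₂(0.11) = 0.3503
Sum ≈ 2.0864 → 2.0864 bits.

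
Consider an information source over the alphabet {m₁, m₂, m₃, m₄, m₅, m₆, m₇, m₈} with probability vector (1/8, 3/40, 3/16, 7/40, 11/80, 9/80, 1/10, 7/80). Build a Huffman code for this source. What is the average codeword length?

Repeatedly combine the two least-probable nodes; the expected code length is the sum of the merged weights.
merge 3/40 + 7/80 → 13/80
merge 1/10 + 9/80 → 17/80
merge 1/8 + 11/80 → 21/80
merge 13/80 + 7/40 → 27/80
merge 3/16 + 17/80 → 2/5
merge 21/80 + 27/80 → 3/5
merge 2/5 + 3/5 → 1
L = 13/80 + 17/80 + 21/80 + 27/80 + 2/5 + 3/5 + 1 = 119/40 = 2.975 bits/symbol.

2.975 bits/symbol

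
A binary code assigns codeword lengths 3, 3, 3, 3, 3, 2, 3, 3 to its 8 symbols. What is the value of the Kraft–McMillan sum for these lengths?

1.125

With common denominator 2^3 = 8: Σ 2^(−ℓᵢ) = 1/8 + 1/8 + 1/8 + 1/8 + 1/8 + 2/8 + 1/8 + 1/8 = 9/8 = 1.125.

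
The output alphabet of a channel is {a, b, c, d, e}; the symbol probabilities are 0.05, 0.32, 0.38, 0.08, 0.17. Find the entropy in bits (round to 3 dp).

H = −Σ pᵢ log₂ pᵢ.
−0.05·log₂(0.05) = 0.2161
−0.32·log₂(0.32) = 0.5260
−0.38·log₂(0.38) = 0.5305
−0.08·log₂(0.08) = 0.2915
−0.17·log₂(0.17) = 0.4346
Sum ≈ 1.9987 → 1.999 bits.

1.999 bits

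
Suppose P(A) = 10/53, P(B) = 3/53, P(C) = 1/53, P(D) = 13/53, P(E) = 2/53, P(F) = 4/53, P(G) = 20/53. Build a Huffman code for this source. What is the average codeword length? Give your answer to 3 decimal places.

2.358 bits/symbol

Repeatedly combine the two least-probable nodes; the expected code length is the sum of the merged weights.
merge 1/53 + 2/53 → 3/53
merge 3/53 + 3/53 → 6/53
merge 4/53 + 6/53 → 10/53
merge 10/53 + 10/53 → 20/53
merge 13/53 + 20/53 → 33/53
merge 20/53 + 33/53 → 1
L = 3/53 + 6/53 + 10/53 + 20/53 + 33/53 + 1 = 125/53 ≈ 2.358 bits/symbol.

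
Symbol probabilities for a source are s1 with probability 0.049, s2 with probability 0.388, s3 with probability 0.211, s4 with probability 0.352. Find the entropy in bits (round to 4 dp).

1.7470 bits

H = −Σ pᵢ log₂ pᵢ.
−0.049·log₂(0.049) = 0.2132
−0.388·log₂(0.388) = 0.5300
−0.211·log₂(0.211) = 0.4736
−0.352·log₂(0.352) = 0.5302
Sum ≈ 1.7470 → 1.7470 bits.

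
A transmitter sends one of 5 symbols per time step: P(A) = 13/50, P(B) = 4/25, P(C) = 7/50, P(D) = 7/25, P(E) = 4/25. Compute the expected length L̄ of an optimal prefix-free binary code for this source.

Repeatedly combine the two least-probable nodes; the expected code length is the sum of the merged weights.
merge 7/50 + 4/25 → 3/10
merge 4/25 + 13/50 → 21/50
merge 7/25 + 3/10 → 29/50
merge 21/50 + 29/50 → 1
L = 3/10 + 21/50 + 29/50 + 1 = 23/10 = 2.3 bits/symbol.

2.3 bits/symbol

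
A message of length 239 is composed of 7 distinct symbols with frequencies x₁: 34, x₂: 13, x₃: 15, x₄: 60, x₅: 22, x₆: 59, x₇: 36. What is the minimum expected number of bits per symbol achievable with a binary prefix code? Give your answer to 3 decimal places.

2.619 bits/symbol

Probabilities are the counts divided by 239.
Repeatedly combine the two least-probable nodes; the expected code length is the sum of the merged weights.
merge 13/239 + 15/239 → 28/239
merge 22/239 + 28/239 → 50/239
merge 34/239 + 36/239 → 70/239
merge 50/239 + 59/239 → 109/239
merge 60/239 + 70/239 → 130/239
merge 109/239 + 130/239 → 1
L = 28/239 + 50/239 + 70/239 + 109/239 + 130/239 + 1 = 626/239 ≈ 2.619 bits/symbol.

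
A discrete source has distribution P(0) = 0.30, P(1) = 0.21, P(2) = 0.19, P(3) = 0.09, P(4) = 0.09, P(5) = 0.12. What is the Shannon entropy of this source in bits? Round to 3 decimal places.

2.442 bits

H = −Σ pᵢ log₂ pᵢ.
−0.30·log₂(0.30) = 0.5211
−0.21·log₂(0.21) = 0.4728
−0.19·log₂(0.19) = 0.4552
−0.09·log₂(0.09) = 0.3127
−0.09·log₂(0.09) = 0.3127
−0.12·log₂(0.12) = 0.3671
Sum ≈ 2.4415 → 2.442 bits.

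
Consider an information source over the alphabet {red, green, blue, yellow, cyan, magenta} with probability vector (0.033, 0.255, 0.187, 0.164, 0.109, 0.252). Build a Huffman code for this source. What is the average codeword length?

Repeatedly combine the two least-probable nodes; the expected code length is the sum of the merged weights.
merge 33/1000 + 109/1000 → 71/500
merge 71/500 + 41/250 → 153/500
merge 187/1000 + 63/250 → 439/1000
merge 51/200 + 153/500 → 561/1000
merge 439/1000 + 561/1000 → 1
L = 71/500 + 153/500 + 439/1000 + 561/1000 + 1 = 306/125 = 2.448 bits/symbol.

2.448 bits/symbol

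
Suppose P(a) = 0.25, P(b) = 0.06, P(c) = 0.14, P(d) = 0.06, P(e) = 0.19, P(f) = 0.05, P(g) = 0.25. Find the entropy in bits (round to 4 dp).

2.5555 bits

H = −Σ pᵢ log₂ pᵢ.
−0.25·log₂(0.25) = 0.5000
−0.06·log₂(0.06) = 0.2435
−0.14·log₂(0.14) = 0.3971
−0.06·log₂(0.06) = 0.2435
−0.19·log₂(0.19) = 0.4552
−0.05·log₂(0.05) = 0.2161
−0.25·log₂(0.25) = 0.5000
Sum ≈ 2.5555 → 2.5555 bits.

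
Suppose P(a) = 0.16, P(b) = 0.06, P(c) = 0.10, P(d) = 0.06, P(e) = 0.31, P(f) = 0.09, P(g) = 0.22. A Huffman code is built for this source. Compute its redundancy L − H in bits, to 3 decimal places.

Entropy H = −Σ p log₂ p ≈ 2.5593 bits.
Huffman merges: 3/50+3/50→3/25; 9/100+1/10→19/100; 3/25+4/25→7/25; 19/100+11/50→41/100; 7/25+31/100→59/100; 41/100+59/100→1. L = 259/100 ≈ 2.5900.
L − H = 2.5900 − 2.5593 = 0.031 bits.

0.031 bits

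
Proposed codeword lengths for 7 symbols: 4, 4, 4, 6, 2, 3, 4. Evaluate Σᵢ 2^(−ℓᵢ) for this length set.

With common denominator 2^6 = 64: Σ 2^(−ℓᵢ) = 4/64 + 4/64 + 4/64 + 1/64 + 16/64 + 8/64 + 4/64 = 41/64 = 0.640625.

0.640625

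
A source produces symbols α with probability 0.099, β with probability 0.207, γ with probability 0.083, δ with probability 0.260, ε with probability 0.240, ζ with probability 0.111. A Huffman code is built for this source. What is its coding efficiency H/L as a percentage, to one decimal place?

Entropy H = −Σ p log₂ p ≈ 2.4501 bits.
Huffman merges: 83/1000+99/1000→91/500; 111/1000+91/500→293/1000; 207/1000+6/25→447/1000; 13/50+293/1000→553/1000; 447/1000+553/1000→1. L = 99/40 ≈ 2.4750.
Efficiency = H/L = 2.4501/2.4750 = 99.0%.

99.0%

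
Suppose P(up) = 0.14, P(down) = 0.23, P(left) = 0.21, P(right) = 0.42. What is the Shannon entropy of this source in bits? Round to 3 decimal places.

H = −Σ pᵢ log₂ pᵢ.
−0.14·log₂(0.14) = 0.3971
−0.23·log₂(0.23) = 0.4877
−0.21·log₂(0.21) = 0.4728
−0.42·log₂(0.42) = 0.5256
Sum ≈ 1.8832 → 1.883 bits.

1.883 bits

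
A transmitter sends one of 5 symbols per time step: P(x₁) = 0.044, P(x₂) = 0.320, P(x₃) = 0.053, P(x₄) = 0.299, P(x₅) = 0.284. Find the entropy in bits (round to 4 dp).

H = −Σ pᵢ log₂ pᵢ.
−0.044·log₂(0.044) = 0.1983
−0.320·log₂(0.320) = 0.5260
−0.053·log₂(0.053) = 0.2246
−0.299·log₂(0.299) = 0.5208
−0.284·log₂(0.284) = 0.5158
Sum ≈ 1.9855 → 1.9855 bits.

1.9855 bits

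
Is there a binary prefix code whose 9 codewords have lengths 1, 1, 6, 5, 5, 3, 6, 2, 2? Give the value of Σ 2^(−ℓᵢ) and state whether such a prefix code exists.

With common denominator 2^6 = 64: Σ 2^(−ℓᵢ) = 32/64 + 32/64 + 1/64 + 2/64 + 2/64 + 8/64 + 1/64 + 16/64 + 16/64 = 110/64 = 1.71875.
Kraft's inequality requires Σ ≤ 1; here Σ = 1.71875 > 1, so no such prefix code exists.

1.71875; no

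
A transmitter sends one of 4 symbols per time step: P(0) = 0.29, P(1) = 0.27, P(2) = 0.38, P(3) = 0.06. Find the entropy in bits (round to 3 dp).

H = −Σ pᵢ log₂ pᵢ.
−0.29·log₂(0.29) = 0.5179
−0.27·log₂(0.27) = 0.5100
−0.38·log₂(0.38) = 0.5305
−0.06·log₂(0.06) = 0.2435
Sum ≈ 1.8019 → 1.802 bits.

1.802 bits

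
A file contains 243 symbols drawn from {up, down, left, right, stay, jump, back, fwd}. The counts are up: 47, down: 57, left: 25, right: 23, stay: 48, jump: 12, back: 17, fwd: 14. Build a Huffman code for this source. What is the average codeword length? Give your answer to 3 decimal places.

2.840 bits/symbol

Probabilities are the counts divided by 243.
Repeatedly combine the two least-probable nodes; the expected code length is the sum of the merged weights.
merge 4/81 + 14/243 → 26/243
merge 17/243 + 23/243 → 40/243
merge 25/243 + 26/243 → 17/81
merge 40/243 + 47/243 → 29/81
merge 16/81 + 17/81 → 11/27
merge 19/81 + 29/81 → 16/27
merge 11/27 + 16/27 → 1
L = 26/243 + 40/243 + 17/81 + 29/81 + 11/27 + 16/27 + 1 = 230/81 ≈ 2.840 bits/symbol.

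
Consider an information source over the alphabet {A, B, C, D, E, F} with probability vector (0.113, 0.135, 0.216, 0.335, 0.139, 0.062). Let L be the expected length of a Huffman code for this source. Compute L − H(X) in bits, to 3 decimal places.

0.053 bits

Entropy H = −Σ p log₂ p ≈ 2.3960 bits.
Huffman merges: 31/500+113/1000→7/40; 27/200+139/1000→137/500; 7/40+27/125→391/1000; 137/500+67/200→609/1000; 391/1000+609/1000→1. L = 2449/1000 ≈ 2.4490.
L − H = 2.4490 − 2.3960 = 0.053 bits.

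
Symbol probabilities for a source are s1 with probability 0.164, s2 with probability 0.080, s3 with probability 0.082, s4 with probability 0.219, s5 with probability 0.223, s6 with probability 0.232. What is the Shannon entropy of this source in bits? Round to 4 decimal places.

2.4667 bits

H = −Σ pᵢ log₂ pᵢ.
−0.164·log₂(0.164) = 0.4278
−0.080·log₂(0.080) = 0.2915
−0.082·log₂(0.082) = 0.2959
−0.219·log₂(0.219) = 0.4798
−0.223·log₂(0.223) = 0.4828
−0.232·log₂(0.232) = 0.4890
Sum ≈ 2.4667 → 2.4667 bits.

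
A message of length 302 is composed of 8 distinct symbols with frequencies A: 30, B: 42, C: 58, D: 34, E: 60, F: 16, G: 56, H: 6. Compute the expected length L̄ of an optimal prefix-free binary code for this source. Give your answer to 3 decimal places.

Probabilities are the counts divided by 302.
Repeatedly combine the two least-probable nodes; the expected code length is the sum of the merged weights.
merge 3/151 + 8/151 → 11/151
merge 11/151 + 15/151 → 26/151
merge 17/151 + 21/151 → 38/151
merge 26/151 + 28/151 → 54/151
merge 29/151 + 30/151 → 59/151
merge 38/151 + 54/151 → 92/151
merge 59/151 + 92/151 → 1
L = 11/151 + 26/151 + 38/151 + 54/151 + 59/151 + 92/151 + 1 = 431/151 ≈ 2.854 bits/symbol.

2.854 bits/symbol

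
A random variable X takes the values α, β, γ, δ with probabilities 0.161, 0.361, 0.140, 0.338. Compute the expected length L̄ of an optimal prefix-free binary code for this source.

1.94 bits/symbol

Repeatedly combine the two least-probable nodes; the expected code length is the sum of the merged weights.
merge 7/50 + 161/1000 → 301/1000
merge 301/1000 + 169/500 → 639/1000
merge 361/1000 + 639/1000 → 1
L = 301/1000 + 639/1000 + 1 = 97/50 = 1.94 bits/symbol.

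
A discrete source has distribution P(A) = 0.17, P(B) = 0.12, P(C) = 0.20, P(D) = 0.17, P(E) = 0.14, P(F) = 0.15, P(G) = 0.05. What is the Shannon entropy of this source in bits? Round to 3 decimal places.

H = −Σ pᵢ log₂ pᵢ.
−0.17·log₂(0.17) = 0.4346
−0.12·log₂(0.12) = 0.3671
−0.20·log₂(0.20) = 0.4644
−0.17·log₂(0.17) = 0.4346
−0.14·log₂(0.14) = 0.3971
−0.15·log₂(0.15) = 0.4105
−0.05·log₂(0.05) = 0.2161
Sum ≈ 2.7244 → 2.724 bits.

2.724 bits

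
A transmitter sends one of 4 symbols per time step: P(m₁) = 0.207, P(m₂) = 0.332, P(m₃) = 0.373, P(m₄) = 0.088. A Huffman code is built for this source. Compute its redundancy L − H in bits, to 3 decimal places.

Entropy H = −Σ p log₂ p ≈ 1.8377 bits.
Huffman merges: 11/125+207/1000→59/200; 59/200+83/250→627/1000; 373/1000+627/1000→1. L = 961/500 ≈ 1.9220.
L − H = 1.9220 − 1.8377 = 0.084 bits.

0.084 bits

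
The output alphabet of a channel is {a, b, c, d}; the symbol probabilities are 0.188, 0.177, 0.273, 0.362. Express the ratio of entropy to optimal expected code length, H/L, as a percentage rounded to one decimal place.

96.9%

Entropy H = −Σ p log₂ p ≈ 1.9375 bits.
Huffman merges: 177/1000+47/250→73/200; 273/1000+181/500→127/200; 73/200+127/200→1. L = 2 ≈ 2.0000.
Efficiency = H/L = 1.9375/2.0000 = 96.9%.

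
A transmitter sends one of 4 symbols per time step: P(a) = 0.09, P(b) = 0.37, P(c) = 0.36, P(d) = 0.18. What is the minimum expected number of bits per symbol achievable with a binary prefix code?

Repeatedly combine the two least-probable nodes; the expected code length is the sum of the merged weights.
merge 9/100 + 9/50 → 27/100
merge 27/100 + 9/25 → 63/100
merge 37/100 + 63/100 → 1
L = 27/100 + 63/100 + 1 = 19/10 = 1.9 bits/symbol.

1.9 bits/symbol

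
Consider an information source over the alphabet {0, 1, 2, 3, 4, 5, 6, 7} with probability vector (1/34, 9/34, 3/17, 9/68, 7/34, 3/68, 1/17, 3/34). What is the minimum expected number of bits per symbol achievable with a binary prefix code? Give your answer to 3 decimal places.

Repeatedly combine the two least-probable nodes; the expected code length is the sum of the merged weights.
merge 1/34 + 3/68 → 5/68
merge 1/17 + 5/68 → 9/68
merge 3/34 + 9/68 → 15/68
merge 9/68 + 3/17 → 21/68
merge 7/34 + 15/68 → 29/68
merge 9/34 + 21/68 → 39/68
merge 29/68 + 39/68 → 1
L = 5/68 + 9/68 + 15/68 + 21/68 + 29/68 + 39/68 + 1 = 93/34 ≈ 2.735 bits/symbol.

2.735 bits/symbol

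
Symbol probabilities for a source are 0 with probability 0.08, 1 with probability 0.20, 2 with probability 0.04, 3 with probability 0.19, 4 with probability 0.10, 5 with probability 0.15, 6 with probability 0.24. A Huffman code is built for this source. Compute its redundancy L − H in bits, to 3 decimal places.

Entropy H = −Σ p log₂ p ≈ 2.6337 bits.
Huffman merges: 1/25+2/25→3/25; 1/10+3/25→11/50; 3/20+19/100→17/50; 1/5+11/50→21/50; 6/25+17/50→29/50; 21/50+29/50→1. L = 67/25 ≈ 2.6800.
L − H = 2.6800 − 2.6337 = 0.046 bits.

0.046 bits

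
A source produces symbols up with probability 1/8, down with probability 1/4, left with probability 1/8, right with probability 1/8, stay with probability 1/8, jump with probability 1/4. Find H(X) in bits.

2.5 bits

Each probability is a power of 1/2, so log₂(1/p) is an integer.
H = Σ p·log₂(1/p) = 1/8·3 + 1/4·2 + 1/8·3 + 1/8·3 + 1/8·3 + 1/4·2 = 2.5 bits.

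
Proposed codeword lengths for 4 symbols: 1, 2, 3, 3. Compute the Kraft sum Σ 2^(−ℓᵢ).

With common denominator 2^3 = 8: Σ 2^(−ℓᵢ) = 4/8 + 2/8 + 1/8 + 1/8 = 8/8 = 1.

1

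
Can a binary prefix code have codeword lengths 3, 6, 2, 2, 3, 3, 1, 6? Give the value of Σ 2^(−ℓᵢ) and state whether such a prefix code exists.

With common denominator 2^6 = 64: Σ 2^(−ℓᵢ) = 8/64 + 1/64 + 16/64 + 16/64 + 8/64 + 8/64 + 32/64 + 1/64 = 90/64 = 1.40625.
Kraft's inequality requires Σ ≤ 1; here Σ = 1.40625 > 1, so no such prefix code exists.

1.40625; no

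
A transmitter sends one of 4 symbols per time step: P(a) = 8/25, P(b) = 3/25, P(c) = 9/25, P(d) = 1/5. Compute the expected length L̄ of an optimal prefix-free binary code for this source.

1.96 bits/symbol

Repeatedly combine the two least-probable nodes; the expected code length is the sum of the merged weights.
merge 3/25 + 1/5 → 8/25
merge 8/25 + 8/25 → 16/25
merge 9/25 + 16/25 → 1
L = 8/25 + 16/25 + 1 = 49/25 = 1.96 bits/symbol.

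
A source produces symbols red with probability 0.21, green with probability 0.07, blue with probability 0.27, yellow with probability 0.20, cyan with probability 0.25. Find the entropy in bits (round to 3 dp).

2.216 bits

H = −Σ pᵢ log₂ pᵢ.
−0.21·log₂(0.21) = 0.4728
−0.07·log₂(0.07) = 0.2686
−0.27·log₂(0.27) = 0.5100
−0.20·log₂(0.20) = 0.4644
−0.25·log₂(0.25) = 0.5000
Sum ≈ 2.2158 → 2.216 bits.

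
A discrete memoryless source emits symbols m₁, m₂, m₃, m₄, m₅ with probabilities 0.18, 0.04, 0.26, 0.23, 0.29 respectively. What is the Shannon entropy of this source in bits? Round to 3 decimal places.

2.142 bits

H = −Σ pᵢ log₂ pᵢ.
−0.18·log₂(0.18) = 0.4453
−0.04·log₂(0.04) = 0.1858
−0.26·log₂(0.26) = 0.5053
−0.23·log₂(0.23) = 0.4877
−0.29·log₂(0.29) = 0.5179
Sum ≈ 2.1419 → 2.142 bits.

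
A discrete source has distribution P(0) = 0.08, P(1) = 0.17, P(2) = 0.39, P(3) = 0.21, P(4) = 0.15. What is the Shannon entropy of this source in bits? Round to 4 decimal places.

H = −Σ pᵢ log₂ pᵢ.
−0.08·log₂(0.08) = 0.2915
−0.17·log₂(0.17) = 0.4346
−0.39·log₂(0.39) = 0.5298
−0.21·log₂(0.21) = 0.4728
−0.15·log₂(0.15) = 0.4105
Sum ≈ 2.1393 → 2.1393 bits.

2.1393 bits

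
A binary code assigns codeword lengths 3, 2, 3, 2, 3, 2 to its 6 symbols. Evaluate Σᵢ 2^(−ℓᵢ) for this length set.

1.125

With common denominator 2^3 = 8: Σ 2^(−ℓᵢ) = 1/8 + 2/8 + 1/8 + 2/8 + 1/8 + 2/8 = 9/8 = 1.125.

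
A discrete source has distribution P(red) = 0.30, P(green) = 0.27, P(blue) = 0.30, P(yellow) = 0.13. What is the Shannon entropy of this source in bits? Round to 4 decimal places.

H = −Σ pᵢ log₂ pᵢ.
−0.30·log₂(0.30) = 0.5211
−0.27·log₂(0.27) = 0.5100
−0.30·log₂(0.30) = 0.5211
−0.13·log₂(0.13) = 0.3826
Sum ≈ 1.9348 → 1.9348 bits.

1.9348 bits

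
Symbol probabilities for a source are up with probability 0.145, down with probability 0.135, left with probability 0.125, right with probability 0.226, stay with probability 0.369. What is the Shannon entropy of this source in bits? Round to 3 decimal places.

2.185 bits

H = −Σ pᵢ log₂ pᵢ.
−0.145·log₂(0.145) = 0.4040
−0.135·log₂(0.135) = 0.3900
−0.125·log₂(0.125) = 0.3750
−0.226·log₂(0.226) = 0.4849
−0.369·log₂(0.369) = 0.5307
Sum ≈ 2.1846 → 2.185 bits.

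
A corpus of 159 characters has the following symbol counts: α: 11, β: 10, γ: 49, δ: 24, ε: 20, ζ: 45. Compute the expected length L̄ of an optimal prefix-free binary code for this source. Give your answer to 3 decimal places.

2.390 bits/symbol

Probabilities are the counts divided by 159.
Repeatedly combine the two least-probable nodes; the expected code length is the sum of the merged weights.
merge 10/159 + 11/159 → 7/53
merge 20/159 + 7/53 → 41/159
merge 8/53 + 41/159 → 65/159
merge 15/53 + 49/159 → 94/159
merge 65/159 + 94/159 → 1
L = 7/53 + 41/159 + 65/159 + 94/159 + 1 = 380/159 ≈ 2.390 bits/symbol.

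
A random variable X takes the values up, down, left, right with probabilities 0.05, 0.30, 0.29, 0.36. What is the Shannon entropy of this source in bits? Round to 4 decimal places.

1.7857 bits

H = −Σ pᵢ log₂ pᵢ.
−0.05·log₂(0.05) = 0.2161
−0.30·log₂(0.30) = 0.5211
−0.29·log₂(0.29) = 0.5179
−0.36·log₂(0.36) = 0.5306
Sum ≈ 1.7857 → 1.7857 bits.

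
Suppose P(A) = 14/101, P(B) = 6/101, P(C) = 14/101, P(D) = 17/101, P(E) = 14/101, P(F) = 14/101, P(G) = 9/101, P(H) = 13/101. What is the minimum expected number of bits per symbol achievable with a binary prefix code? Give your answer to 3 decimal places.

Repeatedly combine the two least-probable nodes; the expected code length is the sum of the merged weights.
merge 6/101 + 9/101 → 15/101
merge 13/101 + 14/101 → 27/101
merge 14/101 + 14/101 → 28/101
merge 14/101 + 15/101 → 29/101
merge 17/101 + 27/101 → 44/101
merge 28/101 + 29/101 → 57/101
merge 44/101 + 57/101 → 1
L = 15/101 + 27/101 + 28/101 + 29/101 + 44/101 + 57/101 + 1 = 301/101 ≈ 2.980 bits/symbol.

2.980 bits/symbol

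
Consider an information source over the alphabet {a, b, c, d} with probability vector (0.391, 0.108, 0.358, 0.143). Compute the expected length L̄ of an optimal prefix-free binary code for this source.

1.86 bits/symbol

Repeatedly combine the two least-probable nodes; the expected code length is the sum of the merged weights.
merge 27/250 + 143/1000 → 251/1000
merge 251/1000 + 179/500 → 609/1000
merge 391/1000 + 609/1000 → 1
L = 251/1000 + 609/1000 + 1 = 93/50 = 1.86 bits/symbol.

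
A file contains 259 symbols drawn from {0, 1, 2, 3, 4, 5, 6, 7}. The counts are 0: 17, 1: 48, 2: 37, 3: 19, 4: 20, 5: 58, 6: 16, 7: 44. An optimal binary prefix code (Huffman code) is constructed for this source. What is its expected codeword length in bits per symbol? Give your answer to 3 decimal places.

Probabilities are the counts divided by 259.
Repeatedly combine the two least-probable nodes; the expected code length is the sum of the merged weights.
merge 16/259 + 17/259 → 33/259
merge 19/259 + 20/259 → 39/259
merge 33/259 + 1/7 → 10/37
merge 39/259 + 44/259 → 83/259
merge 48/259 + 58/259 → 106/259
merge 10/37 + 83/259 → 153/259
merge 106/259 + 153/259 → 1
L = 33/259 + 39/259 + 10/37 + 83/259 + 106/259 + 153/259 + 1 = 743/259 ≈ 2.869 bits/symbol.

2.869 bits/symbol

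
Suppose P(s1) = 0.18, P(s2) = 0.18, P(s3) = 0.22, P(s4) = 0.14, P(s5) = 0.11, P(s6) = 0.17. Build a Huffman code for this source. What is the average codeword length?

2.6 bits/symbol

Repeatedly combine the two least-probable nodes; the expected code length is the sum of the merged weights.
merge 11/100 + 7/50 → 1/4
merge 17/100 + 9/50 → 7/20
merge 9/50 + 11/50 → 2/5
merge 1/4 + 7/20 → 3/5
merge 2/5 + 3/5 → 1
L = 1/4 + 7/20 + 2/5 + 3/5 + 1 = 13/5 = 2.6 bits/symbol.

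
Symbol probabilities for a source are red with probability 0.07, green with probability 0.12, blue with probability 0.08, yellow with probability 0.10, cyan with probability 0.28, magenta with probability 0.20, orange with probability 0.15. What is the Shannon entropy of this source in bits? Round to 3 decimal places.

2.648 bits

H = −Σ pᵢ log₂ pᵢ.
−0.07·log₂(0.07) = 0.2686
−0.12·log₂(0.12) = 0.3671
−0.08·log₂(0.08) = 0.2915
−0.10·log₂(0.10) = 0.3322
−0.28·log₂(0.28) = 0.5142
−0.20·log₂(0.20) = 0.4644
−0.15·log₂(0.15) = 0.4105
Sum ≈ 2.6485 → 2.648 bits.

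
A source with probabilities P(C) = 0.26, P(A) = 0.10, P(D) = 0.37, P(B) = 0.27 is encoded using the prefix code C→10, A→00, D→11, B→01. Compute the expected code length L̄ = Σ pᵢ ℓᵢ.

L̄ = Σ pᵢ·ℓᵢ = 0.26·2 + 0.10·2 + 0.37·2 + 0.27·2 = 2 bits/symbol.

2 bits/symbol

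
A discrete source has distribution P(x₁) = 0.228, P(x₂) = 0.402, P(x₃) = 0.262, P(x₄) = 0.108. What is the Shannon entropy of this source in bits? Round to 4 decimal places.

1.8679 bits

H = −Σ pᵢ log₂ pᵢ.
−0.228·log₂(0.228) = 0.4863
−0.402·log₂(0.402) = 0.5285
−0.262·log₂(0.262) = 0.5063
−0.108·log₂(0.108) = 0.3468
Sum ≈ 1.8679 → 1.8679 bits.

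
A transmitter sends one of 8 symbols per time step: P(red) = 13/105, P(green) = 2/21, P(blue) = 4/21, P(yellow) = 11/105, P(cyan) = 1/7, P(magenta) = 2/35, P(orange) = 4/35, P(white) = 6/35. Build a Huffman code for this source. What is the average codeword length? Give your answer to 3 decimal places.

2.962 bits/symbol

Repeatedly combine the two least-probable nodes; the expected code length is the sum of the merged weights.
merge 2/35 + 2/21 → 16/105
merge 11/105 + 4/35 → 23/105
merge 13/105 + 1/7 → 4/15
merge 16/105 + 6/35 → 34/105
merge 4/21 + 23/105 → 43/105
merge 4/15 + 34/105 → 62/105
merge 43/105 + 62/105 → 1
L = 16/105 + 23/105 + 4/15 + 34/105 + 43/105 + 62/105 + 1 = 311/105 ≈ 2.962 bits/symbol.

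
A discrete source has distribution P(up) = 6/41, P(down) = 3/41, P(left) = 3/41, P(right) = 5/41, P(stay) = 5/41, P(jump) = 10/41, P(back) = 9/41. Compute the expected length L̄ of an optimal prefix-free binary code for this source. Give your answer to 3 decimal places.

2.683 bits/symbol

Repeatedly combine the two least-probable nodes; the expected code length is the sum of the merged weights.
merge 3/41 + 3/41 → 6/41
merge 5/41 + 5/41 → 10/41
merge 6/41 + 6/41 → 12/41
merge 9/41 + 10/41 → 19/41
merge 10/41 + 12/41 → 22/41
merge 19/41 + 22/41 → 1
L = 6/41 + 10/41 + 12/41 + 19/41 + 22/41 + 1 = 110/41 ≈ 2.683 bits/symbol.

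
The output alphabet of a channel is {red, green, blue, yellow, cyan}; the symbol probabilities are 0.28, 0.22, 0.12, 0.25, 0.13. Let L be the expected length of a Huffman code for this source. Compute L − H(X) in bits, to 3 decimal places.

Entropy H = −Σ p log₂ p ≈ 2.2445 bits.
Huffman merges: 3/25+13/100→1/4; 11/50+1/4→47/100; 1/4+7/25→53/100; 47/100+53/100→1. L = 9/4 ≈ 2.2500.
L − H = 2.2500 − 2.2445 = 0.005 bits.

0.005 bits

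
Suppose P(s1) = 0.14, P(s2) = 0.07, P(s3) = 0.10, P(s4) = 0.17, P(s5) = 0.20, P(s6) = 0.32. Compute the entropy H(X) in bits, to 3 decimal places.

2.423 bits

H = −Σ pᵢ log₂ pᵢ.
−0.14·log₂(0.14) = 0.3971
−0.07·log₂(0.07) = 0.2686
−0.10·log₂(0.10) = 0.3322
−0.17·log₂(0.17) = 0.4346
−0.20·log₂(0.20) = 0.4644
−0.32·log₂(0.32) = 0.5260
Sum ≈ 2.4229 → 2.423 bits.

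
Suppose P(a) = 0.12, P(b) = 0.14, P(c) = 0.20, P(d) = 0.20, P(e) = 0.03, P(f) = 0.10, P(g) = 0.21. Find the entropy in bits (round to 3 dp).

H = −Σ pᵢ log₂ pᵢ.
−0.12·log₂(0.12) = 0.3671
−0.14·log₂(0.14) = 0.3971
−0.20·log₂(0.20) = 0.4644
−0.20·log₂(0.20) = 0.4644
−0.03·log₂(0.03) = 0.1518
−0.10·log₂(0.10) = 0.3322
−0.21·log₂(0.21) = 0.4728
Sum ≈ 2.6497 → 2.650 bits.

2.650 bits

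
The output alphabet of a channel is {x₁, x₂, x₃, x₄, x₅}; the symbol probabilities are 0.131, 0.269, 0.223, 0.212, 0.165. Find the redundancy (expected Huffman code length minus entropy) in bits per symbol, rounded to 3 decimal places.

Entropy H = −Σ p log₂ p ≈ 2.2798 bits.
Huffman merges: 131/1000+33/200→37/125; 53/250+223/1000→87/200; 269/1000+37/125→113/200; 87/200+113/200→1. L = 287/125 ≈ 2.2960.
L − H = 2.2960 − 2.2798 = 0.016 bits.

0.016 bits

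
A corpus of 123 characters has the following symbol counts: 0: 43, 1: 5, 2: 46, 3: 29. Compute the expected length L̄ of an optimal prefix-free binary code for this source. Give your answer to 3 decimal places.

Probabilities are the counts divided by 123.
Repeatedly combine the two least-probable nodes; the expected code length is the sum of the merged weights.
merge 5/123 + 29/123 → 34/123
merge 34/123 + 43/123 → 77/123
merge 46/123 + 77/123 → 1
L = 34/123 + 77/123 + 1 = 78/41 ≈ 1.902 bits/symbol.

1.902 bits/symbol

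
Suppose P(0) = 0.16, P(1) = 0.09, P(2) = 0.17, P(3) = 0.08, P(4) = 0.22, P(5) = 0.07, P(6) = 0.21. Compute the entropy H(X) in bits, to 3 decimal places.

2.684 bits

H = −Σ pᵢ log₂ pᵢ.
−0.16·log₂(0.16) = 0.4230
−0.09·log₂(0.09) = 0.3127
−0.17·log₂(0.17) = 0.4346
−0.08·log₂(0.08) = 0.2915
−0.22·log₂(0.22) = 0.4806
−0.07·log₂(0.07) = 0.2686
−0.21·log₂(0.21) = 0.4728
Sum ≈ 2.6837 → 2.684 bits.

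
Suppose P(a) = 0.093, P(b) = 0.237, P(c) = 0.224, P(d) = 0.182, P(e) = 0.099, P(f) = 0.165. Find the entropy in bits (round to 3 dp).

H = −Σ pᵢ log₂ pᵢ.
−0.093·log₂(0.093) = 0.3187
−0.237·log₂(0.237) = 0.4923
−0.224·log₂(0.224) = 0.4835
−0.182·log₂(0.182) = 0.4474
−0.099·log₂(0.099) = 0.3303
−0.165·log₂(0.165) = 0.4289
Sum ≈ 2.5010 → 2.501 bits.

2.501 bits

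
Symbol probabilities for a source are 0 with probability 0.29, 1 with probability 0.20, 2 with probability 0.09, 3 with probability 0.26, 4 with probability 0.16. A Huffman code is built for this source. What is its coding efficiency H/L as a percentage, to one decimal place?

Entropy H = −Σ p log₂ p ≈ 2.2232 bits.
Huffman merges: 9/100+4/25→1/4; 1/5+1/4→9/20; 13/50+29/100→11/20; 9/20+11/20→1. L = 9/4 ≈ 2.2500.
Efficiency = H/L = 2.2232/2.2500 = 98.8%.

98.8%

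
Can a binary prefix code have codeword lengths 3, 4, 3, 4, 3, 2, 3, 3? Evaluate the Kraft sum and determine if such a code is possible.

1; yes

With common denominator 2^4 = 16: Σ 2^(−ℓᵢ) = 2/16 + 1/16 + 2/16 + 1/16 + 2/16 + 4/16 + 2/16 + 2/16 = 16/16 = 1.
Kraft's inequality requires Σ ≤ 1; here Σ = 1 ≤ 1, so such a prefix code exists.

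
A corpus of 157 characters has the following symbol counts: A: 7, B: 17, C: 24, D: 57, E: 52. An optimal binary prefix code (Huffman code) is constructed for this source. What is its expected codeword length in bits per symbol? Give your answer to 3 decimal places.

Probabilities are the counts divided by 157.
Repeatedly combine the two least-probable nodes; the expected code length is the sum of the merged weights.
merge 7/157 + 17/157 → 24/157
merge 24/157 + 24/157 → 48/157
merge 48/157 + 52/157 → 100/157
merge 57/157 + 100/157 → 1
L = 24/157 + 48/157 + 100/157 + 1 = 329/157 ≈ 2.096 bits/symbol.

2.096 bits/symbol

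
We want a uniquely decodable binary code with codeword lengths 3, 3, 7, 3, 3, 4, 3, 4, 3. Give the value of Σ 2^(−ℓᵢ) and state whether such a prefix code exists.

With common denominator 2^7 = 128: Σ 2^(−ℓᵢ) = 16/128 + 16/128 + 1/128 + 16/128 + 16/128 + 8/128 + 16/128 + 8/128 + 16/128 = 113/128 = 0.8828125.
Kraft's inequality requires Σ ≤ 1; here Σ = 0.8828125 ≤ 1, so such a prefix code exists.

0.8828125; yes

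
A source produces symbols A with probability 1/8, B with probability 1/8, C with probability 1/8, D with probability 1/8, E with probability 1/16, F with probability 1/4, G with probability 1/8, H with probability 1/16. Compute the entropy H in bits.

2.875 bits

Each probability is a power of 1/2, so log₂(1/p) is an integer.
H = Σ p·log₂(1/p) = 1/8·3 + 1/8·3 + 1/8·3 + 1/8·3 + 1/16·4 + 1/4·2 + 1/8·3 + 1/16·4 = 2.875 bits.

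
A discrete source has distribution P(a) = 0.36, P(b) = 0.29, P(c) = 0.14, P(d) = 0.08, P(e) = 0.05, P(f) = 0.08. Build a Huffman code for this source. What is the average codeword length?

Repeatedly combine the two least-probable nodes; the expected code length is the sum of the merged weights.
merge 1/20 + 2/25 → 13/100
merge 2/25 + 13/100 → 21/100
merge 7/50 + 21/100 → 7/20
merge 29/100 + 7/20 → 16/25
merge 9/25 + 16/25 → 1
L = 13/100 + 21/100 + 7/20 + 16/25 + 1 = 233/100 = 2.33 bits/symbol.

2.33 bits/symbol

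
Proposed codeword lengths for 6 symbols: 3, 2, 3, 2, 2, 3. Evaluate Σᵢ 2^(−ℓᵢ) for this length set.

1.125

With common denominator 2^3 = 8: Σ 2^(−ℓᵢ) = 1/8 + 2/8 + 1/8 + 2/8 + 2/8 + 1/8 = 9/8 = 1.125.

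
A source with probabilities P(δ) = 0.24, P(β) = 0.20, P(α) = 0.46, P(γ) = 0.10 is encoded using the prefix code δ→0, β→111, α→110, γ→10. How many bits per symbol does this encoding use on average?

2.42 bits/symbol

L̄ = Σ pᵢ·ℓᵢ = 0.24·1 + 0.20·3 + 0.46·3 + 0.10·2 = 2.42 bits/symbol.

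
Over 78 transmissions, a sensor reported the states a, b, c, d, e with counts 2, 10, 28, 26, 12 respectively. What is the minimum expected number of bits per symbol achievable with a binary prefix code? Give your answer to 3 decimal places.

Probabilities are the counts divided by 78.
Repeatedly combine the two least-probable nodes; the expected code length is the sum of the merged weights.
merge 1/39 + 5/39 → 2/13
merge 2/13 + 2/13 → 4/13
merge 4/13 + 1/3 → 25/39
merge 14/39 + 25/39 → 1
L = 2/13 + 4/13 + 25/39 + 1 = 82/39 ≈ 2.103 bits/symbol.

2.103 bits/symbol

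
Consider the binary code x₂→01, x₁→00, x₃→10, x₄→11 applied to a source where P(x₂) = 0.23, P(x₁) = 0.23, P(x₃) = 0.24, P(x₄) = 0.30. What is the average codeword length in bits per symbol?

2 bits/symbol

L̄ = Σ pᵢ·ℓᵢ = 0.23·2 + 0.23·2 + 0.24·2 + 0.30·2 = 2 bits/symbol.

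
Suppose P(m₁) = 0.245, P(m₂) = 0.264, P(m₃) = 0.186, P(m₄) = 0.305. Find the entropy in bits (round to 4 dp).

1.9782 bits

H = −Σ pᵢ log₂ pᵢ.
−0.245·log₂(0.245) = 0.4971
−0.264·log₂(0.264) = 0.5072
−0.186·log₂(0.186) = 0.4514
−0.305·log₂(0.305) = 0.5225
Sum ≈ 1.9782 → 1.9782 bits.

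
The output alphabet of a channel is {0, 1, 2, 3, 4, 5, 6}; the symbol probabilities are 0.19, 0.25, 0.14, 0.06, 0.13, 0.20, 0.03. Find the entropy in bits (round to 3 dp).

2.595 bits

H = −Σ pᵢ log₂ pᵢ.
−0.19·log₂(0.19) = 0.4552
−0.25·log₂(0.25) = 0.5000
−0.14·log₂(0.14) = 0.3971
−0.06·log₂(0.06) = 0.2435
−0.13·log₂(0.13) = 0.3826
−0.20·log₂(0.20) = 0.4644
−0.03·log₂(0.03) = 0.1518
Sum ≈ 2.5947 → 2.595 bits.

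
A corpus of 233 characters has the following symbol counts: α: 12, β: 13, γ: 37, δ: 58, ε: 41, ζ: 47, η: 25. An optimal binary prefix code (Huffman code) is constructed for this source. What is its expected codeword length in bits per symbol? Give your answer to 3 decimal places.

2.657 bits/symbol

Probabilities are the counts divided by 233.
Repeatedly combine the two least-probable nodes; the expected code length is the sum of the merged weights.
merge 12/233 + 13/233 → 25/233
merge 25/233 + 25/233 → 50/233
merge 37/233 + 41/233 → 78/233
merge 47/233 + 50/233 → 97/233
merge 58/233 + 78/233 → 136/233
merge 97/233 + 136/233 → 1
L = 25/233 + 50/233 + 78/233 + 97/233 + 136/233 + 1 = 619/233 ≈ 2.657 bits/symbol.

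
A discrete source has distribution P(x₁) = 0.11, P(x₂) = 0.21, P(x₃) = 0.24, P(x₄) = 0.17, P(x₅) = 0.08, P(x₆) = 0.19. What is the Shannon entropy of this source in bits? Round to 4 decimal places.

H = −Σ pᵢ log₂ pᵢ.
−0.11·log₂(0.11) = 0.3503
−0.21·log₂(0.21) = 0.4728
−0.24·log₂(0.24) = 0.4941
−0.17·log₂(0.17) = 0.4346
−0.08·log₂(0.08) = 0.2915
−0.19·log₂(0.19) = 0.4552
Sum ≈ 2.4986 → 2.4986 bits.

2.4986 bits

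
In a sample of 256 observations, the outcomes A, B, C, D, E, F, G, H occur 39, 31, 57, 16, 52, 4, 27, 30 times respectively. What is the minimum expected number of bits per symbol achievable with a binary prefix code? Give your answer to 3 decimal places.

2.836 bits/symbol

Probabilities are the counts divided by 256.
Repeatedly combine the two least-probable nodes; the expected code length is the sum of the merged weights.
merge 1/64 + 1/16 → 5/64
merge 5/64 + 27/256 → 47/256
merge 15/128 + 31/256 → 61/256
merge 39/256 + 47/256 → 43/128
merge 13/64 + 57/256 → 109/256
merge 61/256 + 43/128 → 147/256
merge 109/256 + 147/256 → 1
L = 5/64 + 47/256 + 61/256 + 43/128 + 109/256 + 147/256 + 1 = 363/128 ≈ 2.836 bits/symbol.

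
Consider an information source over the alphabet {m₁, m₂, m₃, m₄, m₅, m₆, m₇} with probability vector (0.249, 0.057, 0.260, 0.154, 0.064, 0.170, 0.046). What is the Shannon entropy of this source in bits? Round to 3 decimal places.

H = −Σ pᵢ log₂ pᵢ.
−0.249·log₂(0.249) = 0.4994
−0.057·log₂(0.057) = 0.2356
−0.260·log₂(0.260) = 0.5053
−0.154·log₂(0.154) = 0.4156
−0.064·log₂(0.064) = 0.2538
−0.170·log₂(0.170) = 0.4346
−0.046·log₂(0.046) = 0.2043
Sum ≈ 2.5487 → 2.549 bits.

2.549 bits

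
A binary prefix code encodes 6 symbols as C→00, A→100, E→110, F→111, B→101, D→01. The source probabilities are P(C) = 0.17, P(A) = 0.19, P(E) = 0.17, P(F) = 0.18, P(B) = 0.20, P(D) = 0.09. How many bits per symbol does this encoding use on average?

2.74 bits/symbol

L̄ = Σ pᵢ·ℓᵢ = 0.17·2 + 0.19·3 + 0.17·3 + 0.18·3 + 0.20·3 + 0.09·2 = 2.74 bits/symbol.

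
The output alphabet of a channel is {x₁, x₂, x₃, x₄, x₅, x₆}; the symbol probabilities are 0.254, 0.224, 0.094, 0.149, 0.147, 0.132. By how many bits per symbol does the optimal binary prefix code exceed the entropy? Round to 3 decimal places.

0.014 bits

Entropy H = −Σ p log₂ p ≈ 2.5078 bits.
Huffman merges: 47/500+33/250→113/500; 147/1000+149/1000→37/125; 28/125+113/500→9/20; 127/500+37/125→11/20; 9/20+11/20→1. L = 1261/500 ≈ 2.5220.
L − H = 2.5220 − 2.5078 = 0.014 bits.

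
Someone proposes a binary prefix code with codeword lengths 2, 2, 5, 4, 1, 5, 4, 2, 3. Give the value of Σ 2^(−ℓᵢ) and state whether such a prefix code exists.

With common denominator 2^5 = 32: Σ 2^(−ℓᵢ) = 8/32 + 8/32 + 1/32 + 2/32 + 16/32 + 1/32 + 2/32 + 8/32 + 4/32 = 50/32 = 1.5625.
Kraft's inequality requires Σ ≤ 1; here Σ = 1.5625 > 1, so no such prefix code exists.

1.5625; no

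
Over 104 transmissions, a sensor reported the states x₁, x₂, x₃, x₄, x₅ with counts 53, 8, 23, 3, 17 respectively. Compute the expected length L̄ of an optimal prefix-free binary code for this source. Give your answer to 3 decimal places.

1.865 bits/symbol

Probabilities are the counts divided by 104.
Repeatedly combine the two least-probable nodes; the expected code length is the sum of the merged weights.
merge 3/104 + 1/13 → 11/104
merge 11/104 + 17/104 → 7/26
merge 23/104 + 7/26 → 51/104
merge 51/104 + 53/104 → 1
L = 11/104 + 7/26 + 51/104 + 1 = 97/52 ≈ 1.865 bits/symbol.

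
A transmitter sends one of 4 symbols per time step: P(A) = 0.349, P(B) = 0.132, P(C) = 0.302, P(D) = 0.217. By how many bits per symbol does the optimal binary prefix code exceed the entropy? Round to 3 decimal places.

Entropy H = −Σ p log₂ p ≈ 1.9156 bits.
Huffman merges: 33/250+217/1000→349/1000; 151/500+349/1000→651/1000; 349/1000+651/1000→1. L = 2 ≈ 2.0000.
L − H = 2.0000 − 1.9156 = 0.084 bits.

0.084 bits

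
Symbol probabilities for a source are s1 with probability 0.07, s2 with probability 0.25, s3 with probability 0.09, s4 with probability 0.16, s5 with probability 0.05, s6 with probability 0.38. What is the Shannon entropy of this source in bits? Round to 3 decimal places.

H = −Σ pᵢ log₂ pᵢ.
−0.07·log₂(0.07) = 0.2686
−0.25·log₂(0.25) = 0.5000
−0.09·log₂(0.09) = 0.3127
−0.16·log₂(0.16) = 0.4230
−0.05·log₂(0.05) = 0.2161
−0.38·log₂(0.38) = 0.5305
Sum ≈ 2.2508 → 2.251 bits.

2.251 bits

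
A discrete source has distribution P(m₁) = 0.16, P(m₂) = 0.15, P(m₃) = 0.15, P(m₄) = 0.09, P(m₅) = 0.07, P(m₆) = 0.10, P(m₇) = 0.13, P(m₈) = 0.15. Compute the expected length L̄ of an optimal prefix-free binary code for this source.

3 bits/symbol

Repeatedly combine the two least-probable nodes; the expected code length is the sum of the merged weights.
merge 7/100 + 9/100 → 4/25
merge 1/10 + 13/100 → 23/100
merge 3/20 + 3/20 → 3/10
merge 3/20 + 4/25 → 31/100
merge 4/25 + 23/100 → 39/100
merge 3/10 + 31/100 → 61/100
merge 39/100 + 61/100 → 1
L = 4/25 + 23/100 + 3/10 + 31/100 + 39/100 + 61/100 + 1 = 3 bits/symbol.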